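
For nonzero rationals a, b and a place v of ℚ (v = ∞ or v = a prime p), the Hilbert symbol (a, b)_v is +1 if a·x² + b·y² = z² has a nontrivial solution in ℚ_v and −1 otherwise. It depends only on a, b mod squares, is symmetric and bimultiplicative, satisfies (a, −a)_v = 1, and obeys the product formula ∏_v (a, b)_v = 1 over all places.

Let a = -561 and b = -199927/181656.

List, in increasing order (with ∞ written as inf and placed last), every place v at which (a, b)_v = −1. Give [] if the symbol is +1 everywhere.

[2, 7, 11, inf]

(a, b) ≡ (-561, -42) mod (ℚ^×)²; places V = {2, 3, 7, 11, 13, 17, 29, ∞}.
(a,b)_7: α=0, u≡6; β=1, v≡1 (mod 7); (6|7)=-1, (1|7)=+1; sign (−1)^0·-1^1·+1^0 = -1.
(a,b)_11: α=1, u≡4; β=0, v≡10 (mod 11); (4|11)=+1, (10|11)=-1; sign (−1)^0·+1^0·-1^1 = -1.
(a,b)_3: α=1, u≡2; β=-3, v≡1 (mod 3); (2|3)=-1, (1|3)=+1; sign (−1)^1·-1^-3·+1^1 = +1.
(a,b)_29: α=0, u≡19; β=-2, v≡20 (mod 29); (19|29)=-1, (20|29)=+1; sign (−1)^0·-1^-2·+1^0 = +1.
(a,b)_2: α=0, β=-3; u≡7, v≡3 (mod 8); ε(u)ε(v)=1·1, αω(v)=0·1, βω(u)=-3·0; sum ≡ 1  ⇒  -1.
(a,b)_13: α=0, u≡11; β=4, v≡12 (mod 13); (11|13)=-1, (12|13)=+1; sign (−1)^0·-1^4·+1^0 = +1.
(a,b)_∞: sgn(-561)=−, sgn(-42)=−, so -1.
(a,b)_17: α=1, u≡1; β=0, v≡4 (mod 17); (1|17)=+1, (4|17)=+1; sign (−1)^0·+1^0·+1^1 = +1.
(-561, -42 / ℚ) ramifies at {2, 7, 11, ∞}: a division algebra.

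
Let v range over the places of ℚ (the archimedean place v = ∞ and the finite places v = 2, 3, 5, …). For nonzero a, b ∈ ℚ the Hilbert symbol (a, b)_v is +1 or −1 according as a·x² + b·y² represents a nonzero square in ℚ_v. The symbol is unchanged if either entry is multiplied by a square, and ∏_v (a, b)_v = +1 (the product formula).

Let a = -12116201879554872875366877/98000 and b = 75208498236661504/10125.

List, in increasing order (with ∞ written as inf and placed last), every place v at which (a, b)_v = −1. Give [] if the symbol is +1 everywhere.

(a, b) ≡ (-36465, 12155) mod (ℚ^×)²; places V = {2, 3, 5, 7, 11, 13, 17, 19, ∞}.
(a,b)_3: α=3, u≡1; β=-4, v≡2 (mod 3); (1|3)=+1, (2|3)=-1; sign (−1)^0·+1^-4·-1^3 = -1.
(a,b)_7: α=-2, u≡3; β=0, v≡5 (mod 7); (3|7)=-1, (5|7)=-1; sign (−1)^0·-1^0·-1^-2 = +1.
(a,b)_19: α=2, u≡13; β=0, v≡13 (mod 19); (13|19)=-1, (13|19)=-1; sign (−1)^0·-1^0·-1^2 = +1.
(a,b)_5: α=-3, u≡2; β=-3, v≡4 (mod 5); (2|5)=-1, (4|5)=+1; sign (−1)^0·-1^-3·+1^-3 = -1.
(a,b)_11: α=9, u≡10; β=5, v≡9 (mod 11); (10|11)=-1, (9|11)=+1; sign (−1)^1·-1^5·+1^9 = +1.
(a,b)_∞: sgn(-36465)=−, sgn(12155)=+, so +1.
(a,b)_2: α=-4, β=8; u≡7, v≡3 (mod 8); ε(u)ε(v)=1·1, αω(v)=-4·1, βω(u)=8·0; sum ≡ 1  ⇒  -1.
(a,b)_17: α=5, u≡12; β=3, v≡13 (mod 17); (12|17)=-1, (13|17)=+1; sign (−1)^0·-1^3·+1^5 = -1.
(a,b)_13: α=5, u≡1; β=5, v≡12 (mod 13); (1|13)=+1, (12|13)=+1; sign (−1)^0·+1^5·+1^5 = +1.
Ram(-36465, 12155) = {2, 3, 5, 17}; no ℚ_2-point on the conic.

[2, 3, 5, 17]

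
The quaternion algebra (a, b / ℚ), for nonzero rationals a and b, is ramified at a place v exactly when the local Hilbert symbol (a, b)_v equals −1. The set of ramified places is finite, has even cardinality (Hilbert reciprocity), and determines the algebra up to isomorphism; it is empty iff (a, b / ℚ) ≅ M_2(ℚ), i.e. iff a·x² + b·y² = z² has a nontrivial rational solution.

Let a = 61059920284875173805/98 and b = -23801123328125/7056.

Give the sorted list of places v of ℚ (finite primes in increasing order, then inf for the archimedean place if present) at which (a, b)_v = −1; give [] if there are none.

Mod squares: a ≡ 10, b ≡ -5270837. Check v ∈ {∞, 2, 3, 5, 7, 11, 13, 17, 29, 31, 41}.
v=2: v_2(a)=-1, v_2(b)=-4; units ≡ 5, 3 (mod 8); ε·ε+αω+βω = 0·1+-1·1+-4·1 ≡ 1  ⇒  (a,b)_2 = -1.
v=29: a=29^2·(≡26), b=29^1·(≡3) mod 29; (26|29)=-1, (3|29)=-1; (−1)^{2·1·14}·(-1)^1·(-1)^2 = -1.
v=41: a=41^2·(≡21), b=41^1·(≡38) mod 41; (21|41)=+1, (38|41)=-1; (−1)^{2·1·20}·(+1)^1·(-1)^2 = +1.
v=5: a=5^1·(≡2), b=5^6·(≡2) mod 5; (2|5)=-1, (2|5)=-1; (−1)^{1·6·2}·(-1)^6·(-1)^1 = -1.
v=11: a=11^2·(≡6), b=11^1·(≡1) mod 11; (6|11)=-1, (1|11)=+1; (−1)^{2·1·5}·(-1)^1·(+1)^2 = -1.
v=7: a=7^-2·(≡5), b=7^-2·(≡1) mod 7; (5|7)=-1, (1|7)=+1; (−1)^{-2·-2·3}·(-1)^-2·(+1)^-2 = +1.
v=∞: 10 > 0 and -5270837 < 0  ⇒  (a,b)_∞ = +1.
v=3: a=3^2·(≡1), b=3^-2·(≡1) mod 3; (1|3)=+1, (1|3)=+1; (−1)^{2·-2·1}·(+1)^-2·(+1)^2 = +1.
v=13: a=13^4·(≡3), b=13^1·(≡8) mod 13; (3|13)=+1, (8|13)=-1; (−1)^{4·1·6}·(+1)^1·(-1)^4 = +1.
v=17: a=17^2·(≡10), b=17^2·(≡9) mod 17; (10|17)=-1, (9|17)=+1; (−1)^{2·2·8}·(-1)^2·(+1)^2 = +1.
v=31: a=31^2·(≡9), b=31^1·(≡14) mod 31; (9|31)=+1, (14|31)=+1; (−1)^{2·1·15}·(+1)^1·(+1)^2 = +1.
(10, -5270837 / ℚ) ramifies at {2, 5, 11, 29}: a division algebra.

[2, 5, 11, 29]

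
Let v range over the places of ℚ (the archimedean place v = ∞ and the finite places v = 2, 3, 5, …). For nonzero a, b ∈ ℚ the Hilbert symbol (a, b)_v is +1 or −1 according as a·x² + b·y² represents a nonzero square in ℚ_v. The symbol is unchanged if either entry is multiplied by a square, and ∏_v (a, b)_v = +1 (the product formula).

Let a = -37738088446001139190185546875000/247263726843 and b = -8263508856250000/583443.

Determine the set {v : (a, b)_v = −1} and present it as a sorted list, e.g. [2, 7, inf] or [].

[2, 17, 19, inf]

(a, b) ≡ (-9690, -38019) mod (ℚ^×)²; places V = {2, 3, 5, 7, 13, 17, 19, 23, 29, 31, ∞}.
(a,b)_2: α=3, β=4; u≡3, v≡5 (mod 8); ε(u)ε(v)=1·0, αω(v)=3·1, βω(u)=4·1; sum ≡ 1  ⇒  -1.
(a,b)_7: α=-6, u≡5; β=-4, v≡5 (mod 7); (5|7)=-1, (5|7)=-1; sign (−1)^0·-1^-4·-1^-6 = +1.
(a,b)_29: α=2, u≡9; β=1, v≡28 (mod 29); (9|29)=+1, (28|29)=+1; sign (−1)^0·+1^1·+1^2 = +1.
(a,b)_3: α=-7, u≡1; β=-5, v≡2 (mod 3); (1|3)=+1, (2|3)=-1; sign (−1)^1·+1^-5·-1^-7 = +1.
(a,b)_5: α=15, u≡2; β=8, v≡1 (mod 5); (2|5)=-1, (1|5)=+1; sign (−1)^0·-1^8·+1^15 = +1.
(a,b)_13: α=4, u≡11; β=0, v≡8 (mod 13); (11|13)=-1, (8|13)=-1; sign (−1)^0·-1^0·-1^4 = +1.
(a,b)_31: α=-2, u≡29; β=0, v≡16 (mod 31); (29|31)=-1, (16|31)=+1; sign (−1)^0·-1^0·+1^-2 = +1.
(a,b)_19: α=5, u≡8; β=3, v≡2 (mod 19); (8|19)=-1, (2|19)=-1; sign (−1)^1·-1^3·-1^5 = -1.
(a,b)_23: α=2, u≡4; β=1, v≡13 (mod 23); (4|23)=+1, (13|23)=+1; sign (−1)^0·+1^1·+1^2 = +1.
(a,b)_∞: sgn(-9690)=−, sgn(-38019)=−, so -1.
(a,b)_17: α=3, u≡1; β=2, v≡12 (mod 17); (1|17)=+1, (12|17)=-1; sign (−1)^0·+1^2·-1^3 = -1.
|Ram(-9690, -38019)| = 4, even; anisotropic at {2, 17, 19, ∞}.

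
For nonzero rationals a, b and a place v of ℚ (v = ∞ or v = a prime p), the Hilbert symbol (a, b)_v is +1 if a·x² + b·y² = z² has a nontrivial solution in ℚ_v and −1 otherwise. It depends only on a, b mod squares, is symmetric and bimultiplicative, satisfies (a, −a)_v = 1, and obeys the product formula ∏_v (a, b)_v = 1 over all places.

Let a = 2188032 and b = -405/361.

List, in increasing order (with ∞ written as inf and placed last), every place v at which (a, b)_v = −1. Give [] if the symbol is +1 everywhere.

[2, 5, 11, 37]

(a, b) ≡ (8547, -5) mod (ℚ^×)²; places V = {2, 3, 5, 7, 11, 19, 37, ∞}.
(a,b)_5: α=0, u≡2; β=1, v≡4 (mod 5); (2|5)=-1, (4|5)=+1; sign (−1)^0·-1^1·+1^0 = -1.
(a,b)_37: α=1, u≡10; β=0, v≡8 (mod 37); (10|37)=+1, (8|37)=-1; sign (−1)^0·+1^0·-1^1 = -1.
(a,b)_7: α=1, u≡5; β=0, v≡2 (mod 7); (5|7)=-1, (2|7)=+1; sign (−1)^0·-1^0·+1^1 = +1.
(a,b)_∞: sgn(8547)=+, sgn(-5)=−, so +1.
(a,b)_11: α=1, u≡10; β=0, v≡10 (mod 11); (10|11)=-1, (10|11)=-1; sign (−1)^0·-1^0·-1^1 = -1.
(a,b)_2: α=8, β=0; u≡3, v≡3 (mod 8); ε(u)ε(v)=1·1, αω(v)=8·1, βω(u)=0·1; sum ≡ 1  ⇒  -1.
(a,b)_3: α=1, u≡2; β=4, v≡1 (mod 3); (2|3)=-1, (1|3)=+1; sign (−1)^0·-1^4·+1^1 = +1.
(a,b)_19: α=0, u≡11; β=-2, v≡13 (mod 19); (11|19)=+1, (13|19)=-1; sign (−1)^0·+1^-2·-1^0 = +1.
Ram(8547, -5) = {2, 5, 11, 37}; no ℚ_2-point on the conic.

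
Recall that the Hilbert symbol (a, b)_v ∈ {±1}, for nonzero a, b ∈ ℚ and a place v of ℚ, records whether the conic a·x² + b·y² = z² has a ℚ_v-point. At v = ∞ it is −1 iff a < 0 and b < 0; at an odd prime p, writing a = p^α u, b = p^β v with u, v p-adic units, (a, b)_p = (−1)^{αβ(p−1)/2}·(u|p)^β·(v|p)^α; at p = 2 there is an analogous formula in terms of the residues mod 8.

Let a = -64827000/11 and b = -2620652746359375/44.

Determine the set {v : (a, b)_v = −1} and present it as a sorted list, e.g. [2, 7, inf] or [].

(a, b) ≡ (-330, -77) mod (ℚ^×)²; places V = {2, 3, 5, 7, 11, 13, ∞}.
(a,b)_∞: sgn(-330)=−, sgn(-77)=−, so -1.
(a,b)_11: α=-1, u≡4; β=-1, v≡5 (mod 11); (4|11)=+1, (5|11)=+1; sign (−1)^1·+1^-1·+1^-1 = -1.
(a,b)_5: α=3, u≡4; β=6, v≡2 (mod 5); (4|5)=+1, (2|5)=-1; sign (−1)^0·+1^6·-1^3 = -1.
(a,b)_7: α=4, u≡5; β=5, v≡5 (mod 7); (5|7)=-1, (5|7)=-1; sign (−1)^0·-1^5·-1^4 = -1.
(a,b)_2: α=3, β=-2; u≡3, v≡3 (mod 8); ε(u)ε(v)=1·1, αω(v)=3·1, βω(u)=-2·1; sum ≡ 0  ⇒  +1.
(a,b)_3: α=3, u≡1; β=10, v≡1 (mod 3); (1|3)=+1, (1|3)=+1; sign (−1)^0·+1^10·+1^3 = +1.
(a,b)_13: α=0, u≡2; β=2, v≡4 (mod 13); (2|13)=-1, (4|13)=+1; sign (−1)^0·-1^2·+1^0 = +1.
Ram(-330, -77) = {5, 7, 11, ∞}; no ℚ_5-point on the conic.

[5, 7, 11, inf]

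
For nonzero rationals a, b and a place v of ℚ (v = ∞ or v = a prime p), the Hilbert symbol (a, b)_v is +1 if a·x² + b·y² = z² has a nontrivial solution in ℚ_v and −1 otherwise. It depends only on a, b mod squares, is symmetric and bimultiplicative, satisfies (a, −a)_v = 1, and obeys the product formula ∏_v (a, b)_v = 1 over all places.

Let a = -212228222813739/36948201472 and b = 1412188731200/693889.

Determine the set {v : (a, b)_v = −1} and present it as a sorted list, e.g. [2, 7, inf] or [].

Mod squares: a ≡ -247, b ≡ 918437. Check v ∈ {∞, 2, 3, 5, 7, 11, 13, 17, 19, 31, 43, 53}.
v=17: a=17^-2·(≡9), b=17^-2·(≡3) mod 17; (9|17)=+1, (3|17)=-1; (−1)^{-2·-2·8}·(+1)^-2·(-1)^-2 = +1.
v=5: a=5^0·(≡3), b=5^2·(≡2) mod 5; (3|5)=-1, (2|5)=-1; (−1)^{0·2·2}·(-1)^2·(-1)^0 = +1.
v=13: a=13^-1·(≡11), b=13^1·(≡6) mod 13; (11|13)=-1, (6|13)=-1; (−1)^{-1·1·6}·(-1)^1·(-1)^-1 = +1.
v=53: a=53^0·(≡31), b=53^1·(≡30) mod 53; (31|53)=-1, (30|53)=-1; (−1)^{0·1·26}·(-1)^1·(-1)^0 = -1.
v=43: a=43^0·(≡35), b=43^1·(≡36) mod 43; (35|43)=+1, (36|43)=+1; (−1)^{0·1·21}·(+1)^1·(+1)^0 = +1.
v=19: a=19^1·(≡17), b=19^0·(≡10) mod 19; (17|19)=+1, (10|19)=-1; (−1)^{1·0·9}·(+1)^0·(-1)^1 = -1.
v=2: v_2(a)=-12, v_2(b)=6; units ≡ 1, 5 (mod 8); ε·ε+αω+βω = 0·0+-12·1+6·0 ≡ 0  ⇒  (a,b)_2 = +1.
v=31: a=31^2·(≡25), b=31^3·(≡30) mod 31; (25|31)=+1, (30|31)=-1; (−1)^{2·3·15}·(+1)^3·(-1)^2 = +1.
v=3: a=3^8·(≡2), b=3^0·(≡2) mod 3; (2|3)=-1, (2|3)=-1; (−1)^{8·0·1}·(-1)^0·(-1)^8 = +1.
v=7: a=7^-4·(≡3), b=7^-4·(≡1) mod 7; (3|7)=-1, (1|7)=+1; (−1)^{-4·-4·3}·(-1)^-4·(+1)^-4 = +1.
v=11: a=11^6·(≡10), b=11^0·(≡3) mod 11; (10|11)=-1, (3|11)=+1; (−1)^{6·0·5}·(-1)^0·(+1)^6 = +1.
v=∞: -247 < 0 and 918437 > 0  ⇒  (a,b)_∞ = +1.
(-247, 918437 / ℚ) ramifies at {19, 53}: a division algebra.

[19, 53]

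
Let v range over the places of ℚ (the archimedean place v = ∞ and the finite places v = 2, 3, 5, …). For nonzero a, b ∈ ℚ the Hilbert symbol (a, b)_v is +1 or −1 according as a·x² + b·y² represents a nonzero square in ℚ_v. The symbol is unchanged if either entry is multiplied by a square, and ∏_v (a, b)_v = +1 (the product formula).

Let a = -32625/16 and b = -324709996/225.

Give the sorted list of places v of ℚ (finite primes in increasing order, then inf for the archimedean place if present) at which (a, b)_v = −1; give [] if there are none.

[13, 29, 41, inf]

(a, b) ≡ (-145, -280891) mod (ℚ^×)²; places V = {2, 3, 5, 13, 17, 29, 31, 41, ∞}.
(a,b)_3: α=2, u≡2; β=-2, v≡2 (mod 3); (2|3)=-1, (2|3)=-1; sign (−1)^0·-1^-2·-1^2 = +1.
(a,b)_41: α=0, u≡34; β=1, v≡23 (mod 41); (34|41)=-1, (23|41)=+1; sign (−1)^0·-1^1·+1^0 = -1.
(a,b)_5: α=3, u≡4; β=-2, v≡1 (mod 5); (4|5)=+1, (1|5)=+1; sign (−1)^0·+1^-2·+1^3 = +1.
(a,b)_13: α=0, u≡6; β=1, v≡10 (mod 13); (6|13)=-1, (10|13)=+1; sign (−1)^0·-1^1·+1^0 = -1.
(a,b)_2: α=-4, β=2; u≡7, v≡5 (mod 8); ε(u)ε(v)=1·0, αω(v)=-4·1, βω(u)=2·0; sum ≡ 0  ⇒  +1.
(a,b)_31: α=0, u≡5; β=1, v≡17 (mod 31); (5|31)=+1, (17|31)=-1; sign (−1)^0·+1^1·-1^0 = +1.
(a,b)_29: α=1, u≡4; β=0, v≡10 (mod 29); (4|29)=+1, (10|29)=-1; sign (−1)^0·+1^0·-1^1 = -1.
(a,b)_∞: sgn(-145)=−, sgn(-280891)=−, so -1.
(a,b)_17: α=0, u≡2; β=3, v≡1 (mod 17); (2|17)=+1, (1|17)=+1; sign (−1)^0·+1^3·+1^0 = +1.
Ram(-145, -280891) = {13, 29, 41, ∞}; no ℚ_13-point on the conic.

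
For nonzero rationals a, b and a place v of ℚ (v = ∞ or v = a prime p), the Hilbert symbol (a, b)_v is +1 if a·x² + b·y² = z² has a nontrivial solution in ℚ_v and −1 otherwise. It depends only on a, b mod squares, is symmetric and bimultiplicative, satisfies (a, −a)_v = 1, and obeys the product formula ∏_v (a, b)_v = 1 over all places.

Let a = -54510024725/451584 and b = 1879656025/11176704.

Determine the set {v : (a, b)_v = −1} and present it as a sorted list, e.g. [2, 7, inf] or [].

Mod squares: a ≡ -29, b ≡ 11. Check v ∈ {∞, 2, 3, 5, 7, 11, 13, 23, 29}.
v=29: a=29^3·(≡6), b=29^2·(≡27) mod 29; (6|29)=+1, (27|29)=-1; (−1)^{3·2·14}·(+1)^2·(-1)^3 = -1.
v=11: a=11^0·(≡9), b=11^-1·(≡1) mod 11; (9|11)=+1, (1|11)=+1; (−1)^{0·-1·5}·(+1)^-1·(+1)^0 = +1.
v=13: a=13^2·(≡3), b=13^2·(≡6) mod 13; (3|13)=+1, (6|13)=-1; (−1)^{2·2·6}·(+1)^2·(-1)^2 = +1.
v=7: a=7^-2·(≡3), b=7^-2·(≡2) mod 7; (3|7)=-1, (2|7)=+1; (−1)^{-2·-2·3}·(-1)^-2·(+1)^-2 = +1.
v=3: a=3^-2·(≡1), b=3^-4·(≡2) mod 3; (1|3)=+1, (2|3)=-1; (−1)^{-2·-4·1}·(+1)^-4·(-1)^-2 = +1.
v=∞: -29 < 0 and 11 > 0  ⇒  (a,b)_∞ = +1.
v=5: a=5^2·(≡4), b=5^2·(≡4) mod 5; (4|5)=+1, (4|5)=+1; (−1)^{2·2·2}·(+1)^2·(+1)^2 = +1.
v=2: v_2(a)=-10, v_2(b)=-8; units ≡ 3, 3 (mod 8); ε·ε+αω+βω = 1·1+-10·1+-8·1 ≡ 1  ⇒  (a,b)_2 = -1.
v=23: a=23^2·(≡20), b=23^2·(≡20) mod 23; (20|23)=-1, (20|23)=-1; (−1)^{2·2·11}·(-1)^2·(-1)^2 = +1.
(-29, 11 / ℚ) ramifies at {2, 29}: a division algebra.

[2, 29]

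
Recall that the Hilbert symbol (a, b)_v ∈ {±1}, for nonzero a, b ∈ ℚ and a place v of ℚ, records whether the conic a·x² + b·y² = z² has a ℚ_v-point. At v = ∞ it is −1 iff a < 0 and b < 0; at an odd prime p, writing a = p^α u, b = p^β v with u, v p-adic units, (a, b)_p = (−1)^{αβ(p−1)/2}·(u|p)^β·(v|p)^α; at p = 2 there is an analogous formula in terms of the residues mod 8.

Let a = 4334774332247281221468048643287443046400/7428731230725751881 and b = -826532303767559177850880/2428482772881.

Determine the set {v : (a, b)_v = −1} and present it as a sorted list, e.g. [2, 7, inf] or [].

[2, 7, 13, 17, 23, 31]

Mod squares: a ≡ 91, b ≡ -2484805. Check v ∈ {∞, 2, 3, 5, 7, 11, 13, 17, 23, 31, 41, 43, 47, 53}.
v=43: a=43^4·(≡22), b=43^2·(≡16) mod 43; (22|43)=-1, (16|43)=+1; (−1)^{4·2·21}·(-1)^2·(+1)^4 = +1.
v=17: a=17^2·(≡14), b=17^1·(≡4) mod 17; (14|17)=-1, (4|17)=+1; (−1)^{2·1·8}·(-1)^1·(+1)^2 = -1.
v=∞: 91 > 0 and -2484805 < 0  ⇒  (a,b)_∞ = +1.
v=47: a=47^2·(≡13), b=47^2·(≡39) mod 47; (13|47)=-1, (39|47)=-1; (−1)^{2·2·23}·(-1)^2·(-1)^2 = +1.
v=11: a=11^-6·(≡9), b=11^-4·(≡7) mod 11; (9|11)=+1, (7|11)=-1; (−1)^{-6·-4·5}·(+1)^-4·(-1)^-6 = +1.
v=31: a=31^2·(≡15), b=31^1·(≡6) mod 31; (15|31)=-1, (6|31)=-1; (−1)^{2·1·15}·(-1)^1·(-1)^2 = -1.
v=7: a=7^9·(≡3), b=7^6·(≡6) mod 7; (3|7)=-1, (6|7)=-1; (−1)^{9·6·3}·(-1)^6·(-1)^9 = -1.
v=23: a=23^2·(≡10), b=23^1·(≡5) mod 23; (10|23)=-1, (5|23)=-1; (−1)^{2·1·11}·(-1)^1·(-1)^2 = -1.
v=3: a=3^-12·(≡1), b=3^-10·(≡2) mod 3; (1|3)=+1, (2|3)=-1; (−1)^{-12·-10·1}·(+1)^-10·(-1)^-12 = +1.
v=13: a=13^3·(≡5), b=13^2·(≡5) mod 13; (5|13)=-1, (5|13)=-1; (−1)^{3·2·6}·(-1)^2·(-1)^3 = -1.
v=41: a=41^2·(≡36), b=41^1·(≡14) mod 41; (36|41)=+1, (14|41)=-1; (−1)^{2·1·20}·(+1)^1·(-1)^2 = +1.
v=53: a=53^-4·(≡9), b=53^-2·(≡43) mod 53; (9|53)=+1, (43|53)=+1; (−1)^{-4·-2·26}·(+1)^-2·(+1)^-4 = +1.
v=5: a=5^2·(≡1), b=5^1·(≡4) mod 5; (1|5)=+1, (4|5)=+1; (−1)^{2·1·2}·(+1)^1·(+1)^2 = +1.
v=2: v_2(a)=20, v_2(b)=12; units ≡ 3, 3 (mod 8); ε·ε+αω+βω = 1·1+20·1+12·1 ≡ 1  ⇒  (a,b)_2 = -1.
Ram(91, -2484805) = {2, 7, 13, 17, 23, 31}; no ℚ_2-point on the conic.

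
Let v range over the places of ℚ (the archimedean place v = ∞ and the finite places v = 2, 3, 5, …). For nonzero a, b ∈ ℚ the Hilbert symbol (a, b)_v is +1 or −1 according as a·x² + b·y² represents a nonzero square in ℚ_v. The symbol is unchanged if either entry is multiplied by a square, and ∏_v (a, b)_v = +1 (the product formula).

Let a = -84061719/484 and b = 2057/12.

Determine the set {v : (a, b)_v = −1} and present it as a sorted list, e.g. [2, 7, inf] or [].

Mod squares: a ≡ -399, b ≡ 51. Check v ∈ {∞, 2, 3, 7, 11, 17, 19}.
v=11: a=11^-2·(≡7), b=11^2·(≡6) mod 11; (7|11)=-1, (6|11)=-1; (−1)^{-2·2·5}·(-1)^2·(-1)^-2 = +1.
v=17: a=17^2·(≡2), b=17^1·(≡3) mod 17; (2|17)=+1, (3|17)=-1; (−1)^{2·1·8}·(+1)^1·(-1)^2 = +1.
v=19: a=19^1·(≡17), b=19^0·(≡2) mod 19; (17|19)=+1, (2|19)=-1; (−1)^{1·0·9}·(+1)^0·(-1)^1 = -1.
v=3: a=3^7·(≡2), b=3^-1·(≡2) mod 3; (2|3)=-1, (2|3)=-1; (−1)^{7·-1·1}·(-1)^-1·(-1)^7 = -1.
v=7: a=7^1·(≡5), b=7^0·(≡4) mod 7; (5|7)=-1, (4|7)=+1; (−1)^{1·0·3}·(-1)^0·(+1)^1 = +1.
v=∞: -399 < 0 and 51 > 0  ⇒  (a,b)_∞ = +1.
v=2: v_2(a)=-2, v_2(b)=-2; units ≡ 1, 3 (mod 8); ε·ε+αω+βω = 0·1+-2·1+-2·0 ≡ 0  ⇒  (a,b)_2 = +1.
Ram(-399, 51) = {3, 19}; no ℚ_3-point on the conic.

[3, 19]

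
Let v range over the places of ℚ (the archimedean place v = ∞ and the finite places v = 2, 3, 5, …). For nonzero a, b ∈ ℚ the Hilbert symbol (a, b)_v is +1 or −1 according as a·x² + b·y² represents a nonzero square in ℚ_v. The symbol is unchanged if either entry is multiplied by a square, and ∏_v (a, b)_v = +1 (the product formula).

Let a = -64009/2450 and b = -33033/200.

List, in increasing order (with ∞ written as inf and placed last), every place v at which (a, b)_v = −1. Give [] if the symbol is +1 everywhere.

Mod squares: a ≡ -2, b ≡ -546. Check v ∈ {∞, 2, 3, 5, 7, 11, 13, 23}.
v=11: a=11^2·(≡4), b=11^2·(≡1) mod 11; (4|11)=+1, (1|11)=+1; (−1)^{2·2·5}·(+1)^2·(+1)^2 = +1.
v=∞: -2 < 0 and -546 < 0  ⇒  (a,b)_∞ = -1.
v=7: a=7^-2·(≡6), b=7^1·(≡5) mod 7; (6|7)=-1, (5|7)=-1; (−1)^{-2·1·3}·(-1)^1·(-1)^-2 = -1.
v=2: v_2(a)=-1, v_2(b)=-3; units ≡ 7, 7 (mod 8); ε·ε+αω+βω = 1·1+-1·0+-3·0 ≡ 1  ⇒  (a,b)_2 = -1.
v=13: a=13^0·(≡7), b=13^1·(≡4) mod 13; (7|13)=-1, (4|13)=+1; (−1)^{0·1·6}·(-1)^1·(+1)^0 = -1.
v=3: a=3^0·(≡1), b=3^1·(≡1) mod 3; (1|3)=+1, (1|3)=+1; (−1)^{0·1·1}·(+1)^1·(+1)^0 = +1.
v=23: a=23^2·(≡11), b=23^0·(≡4) mod 23; (11|23)=-1, (4|23)=+1; (−1)^{2·0·11}·(-1)^0·(+1)^2 = +1.
v=5: a=5^-2·(≡2), b=5^-2·(≡4) mod 5; (2|5)=-1, (4|5)=+1; (−1)^{-2·-2·2}·(-1)^-2·(+1)^-2 = +1.
(-2, -546 / ℚ) ramifies at {2, 7, 13, ∞}: a division algebra.

[2, 7, 13, inf]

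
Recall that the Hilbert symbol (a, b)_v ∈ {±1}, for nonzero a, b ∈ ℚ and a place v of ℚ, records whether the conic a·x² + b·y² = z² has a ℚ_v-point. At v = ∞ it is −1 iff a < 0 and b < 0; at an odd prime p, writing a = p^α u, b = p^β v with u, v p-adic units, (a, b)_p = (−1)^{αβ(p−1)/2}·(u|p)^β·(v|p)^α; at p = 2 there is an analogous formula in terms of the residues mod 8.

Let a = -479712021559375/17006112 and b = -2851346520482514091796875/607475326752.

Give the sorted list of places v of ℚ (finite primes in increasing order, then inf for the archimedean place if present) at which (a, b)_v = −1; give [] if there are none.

Mod squares: a ≡ -1333310, b ≡ -1334. Check v ∈ {∞, 2, 3, 5, 7, 11, 17, 23, 29, 31, 37}.
v=∞: -1333310 < 0 and -1334 < 0  ⇒  (a,b)_∞ = -1.
v=23: a=23^1·(≡2), b=23^1·(≡10) mod 23; (2|23)=+1, (10|23)=-1; (−1)^{1·1·11}·(+1)^1·(-1)^1 = +1.
v=31: a=31^1·(≡4), b=31^2·(≡29) mod 31; (4|31)=+1, (29|31)=-1; (−1)^{1·2·15}·(+1)^2·(-1)^1 = -1.
v=29: a=29^2·(≡23), b=29^3·(≡10) mod 29; (23|29)=+1, (10|29)=-1; (−1)^{2·3·14}·(+1)^3·(-1)^2 = +1.
v=7: a=7^0·(≡1), b=7^-2·(≡6) mod 7; (1|7)=+1, (6|7)=-1; (−1)^{0·-2·3}·(+1)^-2·(-1)^0 = +1.
v=3: a=3^-12·(≡1), b=3^-18·(≡1) mod 3; (1|3)=+1, (1|3)=+1; (−1)^{-12·-18·1}·(+1)^-18·(+1)^-12 = +1.
v=11: a=11^1·(≡7), b=11^0·(≡2) mod 11; (7|11)=-1, (2|11)=-1; (−1)^{1·0·5}·(-1)^0·(-1)^1 = -1.
v=5: a=5^5·(≡3), b=5^10·(≡1) mod 5; (3|5)=-1, (1|5)=+1; (−1)^{5·10·2}·(-1)^10·(+1)^5 = +1.
v=37: a=37^2·(≡6), b=37^4·(≡2) mod 37; (6|37)=-1, (2|37)=-1; (−1)^{2·4·18}·(-1)^4·(-1)^2 = +1.
v=17: a=17^1·(≡8), b=17^2·(≡16) mod 17; (8|17)=+1, (16|17)=+1; (−1)^{1·2·8}·(+1)^2·(+1)^1 = +1.
v=2: v_2(a)=-5, v_2(b)=-5; units ≡ 1, 5 (mod 8); ε·ε+αω+βω = 0·0+-5·1+-5·0 ≡ 1  ⇒  (a,b)_2 = -1.
(-1333310, -1334 / ℚ) ramifies at {2, 11, 31, ∞}: a division algebra.

[2, 11, 31, inf]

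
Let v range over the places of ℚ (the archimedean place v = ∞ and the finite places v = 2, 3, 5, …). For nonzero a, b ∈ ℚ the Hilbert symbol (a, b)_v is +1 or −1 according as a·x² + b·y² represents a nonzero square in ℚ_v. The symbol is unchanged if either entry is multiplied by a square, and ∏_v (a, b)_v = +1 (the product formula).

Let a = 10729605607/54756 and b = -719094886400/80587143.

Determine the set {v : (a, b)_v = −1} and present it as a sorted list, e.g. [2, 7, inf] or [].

Mod squares: a ≡ 7, b ≡ -77. Check v ∈ {∞, 2, 3, 5, 7, 11, 13, 17, 29, 47}.
v=∞: 7 > 0 and -77 < 0  ⇒  (a,b)_∞ = +1.
v=47: a=47^2·(≡8), b=47^2·(≡36) mod 47; (8|47)=+1, (36|47)=+1; (−1)^{2·2·23}·(+1)^2·(+1)^2 = +1.
v=7: a=7^5·(≡4), b=7^-1·(≡3) mod 7; (4|7)=+1, (3|7)=-1; (−1)^{5·-1·3}·(+1)^-1·(-1)^5 = +1.
v=5: a=5^0·(≡2), b=5^2·(≡3) mod 5; (2|5)=-1, (3|5)=-1; (−1)^{0·2·2}·(-1)^2·(-1)^0 = +1.
v=3: a=3^-4·(≡1), b=3^-4·(≡1) mod 3; (1|3)=+1, (1|3)=+1; (−1)^{-4·-4·1}·(+1)^-4·(+1)^-4 = +1.
v=29: a=29^0·(≡9), b=29^-2·(≡12) mod 29; (9|29)=+1, (12|29)=-1; (−1)^{0·-2·14}·(+1)^-2·(-1)^0 = +1.
v=13: a=13^-2·(≡7), b=13^-2·(≡12) mod 13; (7|13)=-1, (12|13)=+1; (−1)^{-2·-2·6}·(-1)^-2·(+1)^-2 = +1.
v=11: a=11^0·(≡8), b=11^1·(≡5) mod 11; (8|11)=-1, (5|11)=+1; (−1)^{0·1·5}·(-1)^1·(+1)^0 = -1.
v=2: v_2(a)=-2, v_2(b)=12; units ≡ 7, 3 (mod 8); ε·ε+αω+βω = 1·1+-2·1+12·0 ≡ 1  ⇒  (a,b)_2 = -1.
v=17: a=17^2·(≡11), b=17^2·(≡16) mod 17; (11|17)=-1, (16|17)=+1; (−1)^{2·2·8}·(-1)^2·(+1)^2 = +1.
(7, -77 / ℚ) ramifies at {2, 11}: a division algebra.

[2, 11]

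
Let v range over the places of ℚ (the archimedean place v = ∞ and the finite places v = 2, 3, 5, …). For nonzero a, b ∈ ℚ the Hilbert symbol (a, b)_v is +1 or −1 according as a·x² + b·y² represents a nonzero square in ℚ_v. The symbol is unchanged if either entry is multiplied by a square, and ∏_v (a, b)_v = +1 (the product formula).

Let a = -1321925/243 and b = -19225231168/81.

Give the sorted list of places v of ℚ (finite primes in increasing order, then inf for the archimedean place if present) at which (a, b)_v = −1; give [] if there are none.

[3, 13, 23, inf]

Mod squares: a ≡ -1311, b ≡ -13. Check v ∈ {∞, 2, 3, 5, 11, 13, 19, 23}.
v=19: a=19^1·(≡4), b=19^2·(≡6) mod 19; (4|19)=+1, (6|19)=+1; (−1)^{1·2·9}·(+1)^2·(+1)^1 = +1.
v=5: a=5^2·(≡1), b=5^0·(≡2) mod 5; (1|5)=+1, (2|5)=-1; (−1)^{2·0·2}·(+1)^0·(-1)^2 = +1.
v=13: a=13^0·(≡5), b=13^1·(≡3) mod 13; (5|13)=-1, (3|13)=+1; (−1)^{0·1·6}·(-1)^1·(+1)^0 = -1.
v=11: a=11^2·(≡9), b=11^2·(≡9) mod 11; (9|11)=+1, (9|11)=+1; (−1)^{2·2·5}·(+1)^2·(+1)^2 = +1.
v=23: a=23^1·(≡9), b=23^2·(≡14) mod 23; (9|23)=+1, (14|23)=-1; (−1)^{1·2·11}·(+1)^2·(-1)^1 = -1.
v=∞: -1311 < 0 and -13 < 0  ⇒  (a,b)_∞ = -1.
v=3: a=3^-5·(≡1), b=3^-4·(≡2) mod 3; (1|3)=+1, (2|3)=-1; (−1)^{-5·-4·1}·(+1)^-4·(-1)^-5 = -1.
v=2: v_2(a)=0, v_2(b)=6; units ≡ 1, 3 (mod 8); ε·ε+αω+βω = 0·1+0·1+6·0 ≡ 0  ⇒  (a,b)_2 = +1.
|Ram(-1311, -13)| = 4, even; anisotropic at {3, 13, 23, ∞}.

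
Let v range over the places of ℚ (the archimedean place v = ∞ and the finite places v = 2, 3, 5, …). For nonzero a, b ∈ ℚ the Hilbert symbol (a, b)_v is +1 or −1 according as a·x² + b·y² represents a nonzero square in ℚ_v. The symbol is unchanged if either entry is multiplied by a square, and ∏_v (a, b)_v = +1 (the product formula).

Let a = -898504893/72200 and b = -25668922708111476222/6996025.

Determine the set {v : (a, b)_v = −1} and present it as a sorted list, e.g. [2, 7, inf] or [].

[2, 11, 17, inf]

(a, b) ≡ (-14586, -4862) mod (ℚ^×)²; places V = {2, 3, 5, 11, 13, 17, 19, 23, 41, ∞}.
(a,b)_23: α=0, u≡22; β=-4, v≡11 (mod 23); (22|23)=-1, (11|23)=-1; sign (−1)^0·-1^-4·-1^0 = +1.
(a,b)_17: α=1, u≡9; β=3, v≡10 (mod 17); (9|17)=+1, (10|17)=-1; sign (−1)^0·+1^3·-1^1 = -1.
(a,b)_11: α=1, u≡9; β=3, v≡1 (mod 11); (9|11)=+1, (1|11)=+1; sign (−1)^1·+1^3·+1^1 = -1.
(a,b)_13: α=3, u≡1; β=3, v≡4 (mod 13); (1|13)=+1, (4|13)=+1; sign (−1)^0·+1^3·+1^3 = +1.
(a,b)_19: α=-2, u≡11; β=0, v≡10 (mod 19); (11|19)=+1, (10|19)=-1; sign (−1)^0·+1^0·-1^-2 = +1.
(a,b)_41: α=0, u≡20; β=2, v≡7 (mod 41); (20|41)=+1, (7|41)=-1; sign (−1)^0·+1^2·-1^0 = +1.
(a,b)_5: α=-2, u≡4; β=-2, v≡3 (mod 5); (4|5)=+1, (3|5)=-1; sign (−1)^0·+1^-2·-1^-2 = +1.
(a,b)_∞: sgn(-14586)=−, sgn(-4862)=−, so -1.
(a,b)_2: α=-3, β=1; u≡3, v≡1 (mod 8); ε(u)ε(v)=1·0, αω(v)=-3·0, βω(u)=1·1; sum ≡ 1  ⇒  -1.
(a,b)_3: α=7, u≡1; β=12, v≡1 (mod 3); (1|3)=+1, (1|3)=+1; sign (−1)^0·+1^12·+1^7 = +1.
Ram(-14586, -4862) = {2, 11, 17, ∞}; no ℚ_2-point on the conic.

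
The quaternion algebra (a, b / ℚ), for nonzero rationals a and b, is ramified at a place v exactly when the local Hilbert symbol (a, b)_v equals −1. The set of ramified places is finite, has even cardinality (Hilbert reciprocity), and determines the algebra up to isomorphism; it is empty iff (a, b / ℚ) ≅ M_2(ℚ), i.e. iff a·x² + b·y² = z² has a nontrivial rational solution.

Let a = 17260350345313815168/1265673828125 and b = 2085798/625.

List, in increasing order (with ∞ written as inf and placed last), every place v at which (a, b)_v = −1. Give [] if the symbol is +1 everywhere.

[2, 5, 13, 17]

(a, b) ≡ (4290, 102) mod (ℚ^×)²; places V = {2, 3, 5, 7, 11, 13, 17, 23, ∞}.
(a,b)_5: α=-11, u≡3; β=-4, v≡3 (mod 5); (3|5)=-1, (3|5)=-1; sign (−1)^0·-1^-4·-1^-11 = -1.
(a,b)_∞: sgn(4290)=+, sgn(102)=+, so +1.
(a,b)_17: α=4, u≡3; β=1, v≡3 (mod 17); (3|17)=-1, (3|17)=-1; sign (−1)^0·-1^1·-1^4 = -1.
(a,b)_2: α=7, β=1; u≡1, v≡3 (mod 8); ε(u)ε(v)=0·1, αω(v)=7·1, βω(u)=1·0; sum ≡ 1  ⇒  -1.
(a,b)_13: α=5, u≡6; β=2, v≡5 (mod 13); (6|13)=-1, (5|13)=-1; sign (−1)^0·-1^2·-1^5 = -1.
(a,b)_23: α=-2, u≡2; β=0, v≡5 (mod 23); (2|23)=+1, (5|23)=-1; sign (−1)^0·+1^0·-1^-2 = +1.
(a,b)_7: α=-2, u≡6; β=0, v≡4 (mod 7); (6|7)=-1, (4|7)=+1; sign (−1)^0·-1^0·+1^-2 = +1.
(a,b)_11: α=5, u≡5; β=2, v≡5 (mod 11); (5|11)=+1, (5|11)=+1; sign (−1)^0·+1^2·+1^5 = +1.
(a,b)_3: α=3, u≡2; β=1, v≡1 (mod 3); (2|3)=-1, (1|3)=+1; sign (−1)^1·-1^1·+1^3 = +1.
|Ram(4290, 102)| = 4, even; anisotropic at {2, 5, 13, 17}.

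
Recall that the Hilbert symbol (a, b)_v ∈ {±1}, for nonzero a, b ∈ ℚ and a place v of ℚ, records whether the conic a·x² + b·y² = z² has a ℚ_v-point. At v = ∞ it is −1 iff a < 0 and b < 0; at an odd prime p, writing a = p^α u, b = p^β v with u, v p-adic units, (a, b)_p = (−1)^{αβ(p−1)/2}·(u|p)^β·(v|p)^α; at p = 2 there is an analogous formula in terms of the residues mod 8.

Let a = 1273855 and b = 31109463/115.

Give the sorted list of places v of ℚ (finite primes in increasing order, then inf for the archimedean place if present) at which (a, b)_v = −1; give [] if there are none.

Mod squares: a ≡ 1273855, b ≡ 67045. Check v ∈ {∞, 2, 3, 5, 7, 11, 19, 23, 53}.
v=19: a=19^1·(≡13), b=19^0·(≡3) mod 19; (13|19)=-1, (3|19)=-1; (−1)^{1·0·9}·(-1)^0·(-1)^1 = -1.
v=∞: 1273855 > 0 and 67045 > 0  ⇒  (a,b)_∞ = +1.
v=5: a=5^1·(≡1), b=5^-1·(≡1) mod 5; (1|5)=+1, (1|5)=+1; (−1)^{1·-1·2}·(+1)^-1·(+1)^1 = +1.
v=7: a=7^0·(≡2), b=7^2·(≡5) mod 7; (2|7)=+1, (5|7)=-1; (−1)^{0·2·3}·(+1)^2·(-1)^0 = +1.
v=53: a=53^1·(≡26), b=53^1·(≡29) mod 53; (26|53)=-1, (29|53)=+1; (−1)^{1·1·26}·(-1)^1·(+1)^1 = -1.
v=3: a=3^0·(≡1), b=3^2·(≡1) mod 3; (1|3)=+1, (1|3)=+1; (−1)^{0·2·1}·(+1)^2·(+1)^0 = +1.
v=2: v_2(a)=0, v_2(b)=0; units ≡ 7, 5 (mod 8); ε·ε+αω+βω = 1·0+0·1+0·0 ≡ 0  ⇒  (a,b)_2 = +1.
v=23: a=23^1·(≡1), b=23^-1·(≡20) mod 23; (1|23)=+1, (20|23)=-1; (−1)^{1·-1·11}·(+1)^-1·(-1)^1 = +1.
v=11: a=11^1·(≡8), b=11^3·(≡4) mod 11; (8|11)=-1, (4|11)=+1; (−1)^{1·3·5}·(-1)^3·(+1)^1 = +1.
Ram(1273855, 67045) = {19, 53}; no ℚ_19-point on the conic.

[19, 53]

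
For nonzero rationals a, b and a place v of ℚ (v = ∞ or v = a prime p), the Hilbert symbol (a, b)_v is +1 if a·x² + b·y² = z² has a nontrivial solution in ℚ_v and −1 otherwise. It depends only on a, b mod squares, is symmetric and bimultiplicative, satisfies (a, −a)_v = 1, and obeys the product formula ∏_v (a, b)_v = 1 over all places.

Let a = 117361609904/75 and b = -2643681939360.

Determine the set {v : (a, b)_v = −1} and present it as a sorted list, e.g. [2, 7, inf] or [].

Mod squares: a ≡ 33, b ≡ -71610. Check v ∈ {∞, 2, 3, 5, 7, 11, 17, 31}.
v=17: a=17^2·(≡9), b=17^0·(≡12) mod 17; (9|17)=+1, (12|17)=-1; (−1)^{2·0·8}·(+1)^0·(-1)^2 = +1.
v=7: a=7^4·(≡5), b=7^5·(≡2) mod 7; (5|7)=-1, (2|7)=+1; (−1)^{4·5·3}·(-1)^5·(+1)^4 = -1.
v=3: a=3^-1·(≡2), b=3^1·(≡1) mod 3; (2|3)=-1, (1|3)=+1; (−1)^{-1·1·1}·(-1)^1·(+1)^-1 = +1.
v=11: a=11^1·(≡9), b=11^1·(≡10) mod 11; (9|11)=+1, (10|11)=-1; (−1)^{1·1·5}·(+1)^1·(-1)^1 = +1.
v=5: a=5^-2·(≡3), b=5^1·(≡3) mod 5; (3|5)=-1, (3|5)=-1; (−1)^{-2·1·2}·(-1)^1·(-1)^-2 = -1.
v=∞: 33 > 0 and -71610 < 0  ⇒  (a,b)_∞ = +1.
v=2: v_2(a)=4, v_2(b)=5; units ≡ 1, 3 (mod 8); ε·ε+αω+βω = 0·1+4·1+5·0 ≡ 0  ⇒  (a,b)_2 = +1.
v=31: a=31^2·(≡2), b=31^3·(≡12) mod 31; (2|31)=+1, (12|31)=-1; (−1)^{2·3·15}·(+1)^3·(-1)^2 = +1.
(33, -71610 / ℚ) ramifies at {5, 7}: a division algebra.

[5, 7]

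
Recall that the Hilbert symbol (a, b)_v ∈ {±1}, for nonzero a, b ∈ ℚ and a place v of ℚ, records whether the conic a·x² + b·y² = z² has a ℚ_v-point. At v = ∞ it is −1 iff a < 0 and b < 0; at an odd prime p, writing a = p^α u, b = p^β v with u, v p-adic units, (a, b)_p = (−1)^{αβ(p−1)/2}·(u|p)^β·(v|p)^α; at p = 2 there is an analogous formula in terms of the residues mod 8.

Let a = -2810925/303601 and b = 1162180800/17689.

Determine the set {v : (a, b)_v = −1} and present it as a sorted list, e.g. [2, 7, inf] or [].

[2, 23]

(a, b) ≡ (-13, 667) mod (ℚ^×)²; places V = {2, 3, 5, 7, 11, 13, 19, 23, 29, 31, ∞}.
(a,b)_29: α=-2, u≡28; β=1, v≡16 (mod 29); (28|29)=+1, (16|29)=+1; sign (−1)^0·+1^1·+1^-2 = +1.
(a,b)_23: α=0, u≡20; β=1, v≡13 (mod 23); (20|23)=-1, (13|23)=+1; sign (−1)^0·-1^1·+1^0 = -1.
(a,b)_5: α=2, u≡3; β=2, v≡3 (mod 5); (3|5)=-1, (3|5)=-1; sign (−1)^0·-1^2·-1^2 = +1.
(a,b)_3: α=2, u≡2; β=2, v≡1 (mod 3); (2|3)=-1, (1|3)=+1; sign (−1)^0·-1^2·+1^2 = +1.
(a,b)_∞: sgn(-13)=−, sgn(667)=+, so +1.
(a,b)_7: α=0, u≡4; β=-2, v≡1 (mod 7); (4|7)=+1, (1|7)=+1; sign (−1)^0·+1^-2·+1^0 = +1.
(a,b)_11: α=0, u≡4; β=2, v≡7 (mod 11); (4|11)=+1, (7|11)=-1; sign (−1)^0·+1^2·-1^0 = +1.
(a,b)_2: α=0, β=6; u≡3, v≡3 (mod 8); ε(u)ε(v)=1·1, αω(v)=0·1, βω(u)=6·1; sum ≡ 1  ⇒  -1.
(a,b)_31: α=2, u≡8; β=0, v≡2 (mod 31); (8|31)=+1, (2|31)=+1; sign (−1)^0·+1^0·+1^2 = +1.
(a,b)_19: α=-2, u≡6; β=-2, v≡13 (mod 19); (6|19)=+1, (13|19)=-1; sign (−1)^0·+1^-2·-1^-2 = +1.
(a,b)_13: α=1, u≡9; β=0, v≡3 (mod 13); (9|13)=+1, (3|13)=+1; sign (−1)^0·+1^0·+1^1 = +1.
(-13, 667 / ℚ) ramifies at {2, 23}: a division algebra.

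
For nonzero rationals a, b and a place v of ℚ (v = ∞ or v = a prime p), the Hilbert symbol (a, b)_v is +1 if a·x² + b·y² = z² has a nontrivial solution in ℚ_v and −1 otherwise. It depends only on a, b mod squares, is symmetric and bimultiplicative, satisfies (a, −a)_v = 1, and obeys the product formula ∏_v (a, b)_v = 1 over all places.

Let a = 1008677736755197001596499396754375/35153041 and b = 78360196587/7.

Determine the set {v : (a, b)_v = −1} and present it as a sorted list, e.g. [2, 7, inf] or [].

(a, b) ≡ (3244863, 339549) mod (ℚ^×)²; places V = {2, 3, 5, 7, 11, 19, 23, 31, 37, 41, ∞}.
(a,b)_2: α=0, β=0; u≡7, v≡5 (mod 8); ε(u)ε(v)=1·0, αω(v)=0·1, βω(u)=0·0; sum ≡ 0  ⇒  +1.
(a,b)_11: α=-4, u≡2; β=0, v≡5 (mod 11); (2|11)=-1, (5|11)=+1; sign (−1)^0·-1^0·+1^-4 = +1.
(a,b)_23: α=3, u≡22; β=1, v≡10 (mod 23); (22|23)=-1, (10|23)=-1; sign (−1)^1·-1^1·-1^3 = -1.
(a,b)_5: α=4, u≡2; β=0, v≡1 (mod 5); (2|5)=-1, (1|5)=+1; sign (−1)^0·-1^0·+1^4 = +1.
(a,b)_∞: sgn(3244863)=+, sgn(339549)=+, so +1.
(a,b)_31: α=5, u≡23; β=2, v≡23 (mod 31); (23|31)=-1, (23|31)=-1; sign (−1)^0·-1^2·-1^5 = -1.
(a,b)_7: α=-4, u≡5; β=-1, v≡1 (mod 7); (5|7)=-1, (1|7)=+1; sign (−1)^0·-1^-1·+1^-4 = -1.
(a,b)_37: α=3, u≡9; β=1, v≡11 (mod 37); (9|37)=+1, (11|37)=+1; sign (−1)^0·+1^1·+1^3 = +1.
(a,b)_3: α=7, u≡1; β=1, v≡2 (mod 3); (1|3)=+1, (2|3)=-1; sign (−1)^1·+1^1·-1^7 = +1.
(a,b)_41: α=5, u≡12; β=2, v≡22 (mod 41); (12|41)=-1, (22|41)=-1; sign (−1)^0·-1^2·-1^5 = -1.
(a,b)_19: α=2, u≡16; β=1, v≡4 (mod 19); (16|19)=+1, (4|19)=+1; sign (−1)^0·+1^1·+1^2 = +1.
(3244863, 339549 / ℚ) ramifies at {7, 23, 31, 41}: a division algebra.

[7, 23, 31, 41]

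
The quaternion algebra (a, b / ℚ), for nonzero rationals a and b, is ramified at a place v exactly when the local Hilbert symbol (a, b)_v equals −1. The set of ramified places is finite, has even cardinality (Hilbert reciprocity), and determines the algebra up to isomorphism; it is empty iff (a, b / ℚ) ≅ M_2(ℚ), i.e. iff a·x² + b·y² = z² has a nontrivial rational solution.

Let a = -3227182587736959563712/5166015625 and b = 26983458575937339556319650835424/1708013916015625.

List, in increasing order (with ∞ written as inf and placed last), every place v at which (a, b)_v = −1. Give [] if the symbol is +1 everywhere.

[11, 13]

(a, b) ≡ (-663, 7854) mod (ℚ^×)²; places V = {2, 3, 5, 7, 11, 13, 17, 23, ∞}.
(a,b)_5: α=-10, u≡2; β=-14, v≡4 (mod 5); (2|5)=-1, (4|5)=+1; sign (−1)^0·-1^-14·+1^-10 = +1.
(a,b)_23: α=-2, u≡9; β=-4, v≡7 (mod 23); (9|23)=+1, (7|23)=-1; sign (−1)^0·+1^-4·-1^-2 = +1.
(a,b)_3: α=13, u≡1; β=17, v≡2 (mod 3); (1|3)=+1, (2|3)=-1; sign (−1)^1·+1^17·-1^13 = +1.
(a,b)_13: α=1, u≡3; β=2, v≡7 (mod 13); (3|13)=+1, (7|13)=-1; sign (−1)^0·+1^2·-1^1 = -1.
(a,b)_7: α=2, u≡4; β=1, v≡4 (mod 7); (4|7)=+1, (4|7)=+1; sign (−1)^0·+1^1·+1^2 = +1.
(a,b)_11: α=2, u≡8; β=5, v≡8 (mod 11); (8|11)=-1, (8|11)=-1; sign (−1)^0·-1^5·-1^2 = -1.
(a,b)_2: α=6, β=5; u≡1, v≡7 (mod 8); ε(u)ε(v)=0·1, αω(v)=6·0, βω(u)=5·0; sum ≡ 0  ⇒  +1.
(a,b)_∞: sgn(-663)=−, sgn(7854)=+, so +1.
(a,b)_17: α=7, u≡3; β=11, v≡7 (mod 17); (3|17)=-1, (7|17)=-1; sign (−1)^0·-1^11·-1^7 = +1.
Ram(-663, 7854) = {11, 13}; no ℚ_11-point on the conic.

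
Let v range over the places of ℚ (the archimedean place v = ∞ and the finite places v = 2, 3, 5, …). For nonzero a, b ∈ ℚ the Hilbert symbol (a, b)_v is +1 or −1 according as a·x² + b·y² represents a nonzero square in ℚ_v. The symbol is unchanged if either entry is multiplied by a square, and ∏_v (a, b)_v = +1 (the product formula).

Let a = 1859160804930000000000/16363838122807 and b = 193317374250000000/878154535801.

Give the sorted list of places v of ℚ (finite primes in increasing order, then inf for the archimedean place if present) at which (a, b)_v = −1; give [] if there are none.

[2, 3, 7, 11, 13, 17]

Mod squares: a ≡ 51051, b ≡ 2730. Check v ∈ {∞, 2, 3, 5, 7, 11, 13, 17, 19, 31, 37, 43}.
v=∞: 51051 > 0 and 2730 > 0  ⇒  (a,b)_∞ = +1.
v=11: a=11^3·(≡6), b=11^2·(≡7) mod 11; (6|11)=-1, (7|11)=-1; (−1)^{3·2·5}·(-1)^2·(-1)^3 = -1.
v=7: a=7^-1·(≡6), b=7^1·(≡3) mod 7; (6|7)=-1, (3|7)=-1; (−1)^{-1·1·3}·(-1)^1·(-1)^-1 = -1.
v=3: a=3^7·(≡1), b=3^5·(≡1) mod 3; (1|3)=+1, (1|3)=+1; (−1)^{7·5·1}·(+1)^5·(+1)^7 = -1.
v=31: a=31^-4·(≡8), b=31^-2·(≡18) mod 31; (8|31)=+1, (18|31)=+1; (−1)^{-4·-2·15}·(+1)^-2·(+1)^-4 = +1.
v=43: a=43^-2·(≡13), b=43^-2·(≡24) mod 43; (13|43)=+1, (24|43)=+1; (−1)^{-2·-2·21}·(+1)^-2·(+1)^-2 = +1.
v=13: a=13^1·(≡12), b=13^1·(≡11) mod 13; (12|13)=+1, (11|13)=-1; (−1)^{1·1·6}·(+1)^1·(-1)^1 = -1.
v=17: a=17^3·(≡14), b=17^2·(≡12) mod 17; (14|17)=-1, (12|17)=-1; (−1)^{3·2·8}·(-1)^2·(-1)^3 = -1.
v=37: a=37^-2·(≡3), b=37^-2·(≡22) mod 37; (3|37)=+1, (22|37)=-1; (−1)^{-2·-2·18}·(+1)^-2·(-1)^-2 = +1.
v=5: a=5^10·(≡1), b=5^9·(≡1) mod 5; (1|5)=+1, (1|5)=+1; (−1)^{10·9·2}·(+1)^9·(+1)^10 = +1.
v=2: v_2(a)=10, v_2(b)=7; units ≡ 3, 5 (mod 8); ε·ε+αω+βω = 1·0+10·1+7·1 ≡ 1  ⇒  (a,b)_2 = -1.
v=19: a=19^0·(≡1), b=19^-2·(≡15) mod 19; (1|19)=+1, (15|19)=-1; (−1)^{0·-2·9}·(+1)^-2·(-1)^0 = +1.
(51051, 2730 / ℚ) ramifies at {2, 3, 7, 11, 13, 17}: a division algebra.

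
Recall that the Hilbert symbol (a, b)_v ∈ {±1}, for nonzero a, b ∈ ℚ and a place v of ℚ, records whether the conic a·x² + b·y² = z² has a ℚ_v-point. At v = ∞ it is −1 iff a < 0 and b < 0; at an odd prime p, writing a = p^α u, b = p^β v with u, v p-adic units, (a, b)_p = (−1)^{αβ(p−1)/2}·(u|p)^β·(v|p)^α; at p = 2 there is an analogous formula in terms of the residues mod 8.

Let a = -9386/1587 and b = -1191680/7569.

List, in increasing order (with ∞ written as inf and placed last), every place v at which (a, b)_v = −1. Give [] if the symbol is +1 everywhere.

(a, b) ≡ (-78, -95) mod (ℚ^×)²; places V = {2, 3, 5, 7, 13, 19, 23, 29, ∞}.
(a,b)_7: α=0, u≡3; β=2, v≡6 (mod 7); (3|7)=-1, (6|7)=-1; sign (−1)^0·-1^2·-1^0 = +1.
(a,b)_2: α=1, β=8; u≡1, v≡1 (mod 8); ε(u)ε(v)=0·0, αω(v)=1·0, βω(u)=8·0; sum ≡ 0  ⇒  +1.
(a,b)_23: α=-2, u≡7; β=0, v≡21 (mod 23); (7|23)=-1, (21|23)=-1; sign (−1)^0·-1^0·-1^-2 = +1.
(a,b)_3: α=-1, u≡1; β=-2, v≡1 (mod 3); (1|3)=+1, (1|3)=+1; sign (−1)^0·+1^-2·+1^-1 = +1.
(a,b)_13: α=1, u≡6; β=0, v≡10 (mod 13); (6|13)=-1, (10|13)=+1; sign (−1)^0·-1^0·+1^1 = +1.
(a,b)_∞: sgn(-78)=−, sgn(-95)=−, so -1.
(a,b)_19: α=2, u≡5; β=1, v≡8 (mod 19); (5|19)=+1, (8|19)=-1; sign (−1)^0·+1^1·-1^2 = +1.
(a,b)_5: α=0, u≡2; β=1, v≡1 (mod 5); (2|5)=-1, (1|5)=+1; sign (−1)^0·-1^1·+1^0 = -1.
(a,b)_29: α=0, u≡6; β=-2, v≡18 (mod 29); (6|29)=+1, (18|29)=-1; sign (−1)^0·+1^-2·-1^0 = +1.
(-78, -95 / ℚ) ramifies at {5, ∞}: a division algebra.

[5, inf]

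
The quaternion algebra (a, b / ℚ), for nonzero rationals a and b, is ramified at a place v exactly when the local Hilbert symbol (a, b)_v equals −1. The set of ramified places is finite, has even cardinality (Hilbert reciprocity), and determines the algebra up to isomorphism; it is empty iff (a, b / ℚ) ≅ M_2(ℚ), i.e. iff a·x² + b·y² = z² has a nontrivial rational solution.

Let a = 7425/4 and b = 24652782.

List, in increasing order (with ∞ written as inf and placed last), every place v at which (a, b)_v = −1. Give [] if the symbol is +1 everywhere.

Mod squares: a ≡ 33, b ≡ 462. Check v ∈ {∞, 2, 3, 5, 7, 11}.
v=5: a=5^2·(≡3), b=5^0·(≡2) mod 5; (3|5)=-1, (2|5)=-1; (−1)^{2·0·2}·(-1)^0·(-1)^2 = +1.
v=2: v_2(a)=-2, v_2(b)=1; units ≡ 1, 7 (mod 8); ε·ε+αω+βω = 0·1+-2·0+1·0 ≡ 0  ⇒  (a,b)_2 = +1.
v=∞: 33 > 0 and 462 > 0  ⇒  (a,b)_∞ = +1.
v=7: a=7^0·(≡3), b=7^3·(≡5) mod 7; (3|7)=-1, (5|7)=-1; (−1)^{0·3·3}·(-1)^3·(-1)^0 = -1.
v=11: a=11^1·(≡1), b=11^3·(≡9) mod 11; (1|11)=+1, (9|11)=+1; (−1)^{1·3·5}·(+1)^3·(+1)^1 = -1.
v=3: a=3^3·(≡2), b=3^3·(≡1) mod 3; (2|3)=-1, (1|3)=+1; (−1)^{3·3·1}·(-1)^3·(+1)^3 = +1.
|Ram(33, 462)| = 2, even; anisotropic at {7, 11}.

[7, 11]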